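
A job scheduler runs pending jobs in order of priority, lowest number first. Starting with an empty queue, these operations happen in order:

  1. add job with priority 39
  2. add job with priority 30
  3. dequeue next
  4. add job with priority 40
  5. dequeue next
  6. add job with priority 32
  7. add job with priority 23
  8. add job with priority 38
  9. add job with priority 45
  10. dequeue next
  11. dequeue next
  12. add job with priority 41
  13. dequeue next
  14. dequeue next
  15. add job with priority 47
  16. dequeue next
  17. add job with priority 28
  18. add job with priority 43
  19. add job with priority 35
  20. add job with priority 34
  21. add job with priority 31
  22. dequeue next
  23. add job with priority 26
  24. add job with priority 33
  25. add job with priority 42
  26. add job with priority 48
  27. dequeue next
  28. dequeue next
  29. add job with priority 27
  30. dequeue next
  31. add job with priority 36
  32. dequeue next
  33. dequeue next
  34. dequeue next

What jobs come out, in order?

insert 39 → {39}
insert 30 → {30, 39}
dequeue next → 30; now {39}
insert 40 → {39, 40}
dequeue next → 39; now {40}
insert 32 → {32, 40}
insert 23 → {23, 32, 40}
insert 38 → {23, 32, 38, 40}
insert 45 → {23, 32, 38, 40, 45}
dequeue next → 23; now {32, 38, 40, 45}
dequeue next → 32; now {38, 40, 45}
insert 41 → {38, 40, 41, 45}
dequeue next → 38; now {40, 41, 45}
dequeue next → 40; now {41, 45}
insert 47 → {41, 45, 47}
dequeue next → 41; now {45, 47}
insert 28 → {28, 45, 47}
insert 43 → {28, 43, 45, 47}
insert 35 → {28, 35, 43, 45, 47}
insert 34 → {28, 34, 35, 43, 45, 47}
insert 31 → {28, 31, 34, 35, 43, 45, 47}
dequeue next → 28; now {31, 34, 35, 43, 45, 47}
insert 26 → {26, 31, 34, 35, 43, 45, 47}
insert 33 → {26, 31, 33, 34, 35, 43, 45, 47}
insert 42 → {26, 31, 33, 34, 35, 42, 43, 45, 47}
insert 48 → {26, 31, 33, 34, 35, 42, 43, 45, 47, 48}
dequeue next → 26; now {31, 33, 34, 35, 42, 43, 45, 47, 48}
dequeue next → 31; now {33, 34, 35, 42, 43, 45, 47, 48}
insert 27 → {27, 33, 34, 35, 42, 43, 45, 47, 48}
dequeue next → 27; now {33, 34, 35, 42, 43, 45, 47, 48}
insert 36 → {33, 34, 35, 36, 42, 43, 45, 47, 48}
dequeue next → 33; now {34, 35, 36, 42, 43, 45, 47, 48}
dequeue next → 34; now {35, 36, 42, 43, 45, 47, 48}
dequeue next → 35; now {36, 42, 43, 45, 47, 48}

[30, 39, 23, 32, 38, 40, 41, 28, 26, 31, 27, 33, 34, 35]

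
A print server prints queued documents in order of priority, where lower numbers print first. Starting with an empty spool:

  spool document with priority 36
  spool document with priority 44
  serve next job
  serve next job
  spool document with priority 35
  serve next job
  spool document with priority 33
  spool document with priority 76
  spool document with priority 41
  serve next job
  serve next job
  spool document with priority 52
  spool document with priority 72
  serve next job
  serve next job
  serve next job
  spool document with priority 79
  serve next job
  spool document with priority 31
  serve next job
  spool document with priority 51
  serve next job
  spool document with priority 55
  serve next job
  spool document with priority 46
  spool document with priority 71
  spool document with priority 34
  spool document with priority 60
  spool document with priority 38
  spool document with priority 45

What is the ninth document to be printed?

79

insert 36 → {36}
insert 44 → {36, 44}
serve next job → 36; now {44}
serve next job → 44; now {}
insert 35 → {35}
serve next job → 35; now {}
insert 33 → {33}
insert 76 → {33, 76}
insert 41 → {33, 41, 76}
serve next job → 33; now {41, 76}
serve next job → 41; now {76}
insert 52 → {52, 76}
insert 72 → {52, 72, 76}
serve next job → 52; now {72, 76}
serve next job → 72; now {76}
serve next job → 76; now {}
insert 79 → {79}
serve next job → 79; now {}
insert 31 → {31}
serve next job → 31; now {}
insert 51 → {51}
serve next job → 51; now {}
insert 55 → {55}
serve next job → 55; now {}
insert 46 → {46}
insert 71 → {46, 71}
insert 34 → {34, 46, 71}
insert 60 → {34, 46, 60, 71}
insert 38 → {34, 38, 46, 60, 71}
insert 45 → {34, 38, 45, 46, 60, 71}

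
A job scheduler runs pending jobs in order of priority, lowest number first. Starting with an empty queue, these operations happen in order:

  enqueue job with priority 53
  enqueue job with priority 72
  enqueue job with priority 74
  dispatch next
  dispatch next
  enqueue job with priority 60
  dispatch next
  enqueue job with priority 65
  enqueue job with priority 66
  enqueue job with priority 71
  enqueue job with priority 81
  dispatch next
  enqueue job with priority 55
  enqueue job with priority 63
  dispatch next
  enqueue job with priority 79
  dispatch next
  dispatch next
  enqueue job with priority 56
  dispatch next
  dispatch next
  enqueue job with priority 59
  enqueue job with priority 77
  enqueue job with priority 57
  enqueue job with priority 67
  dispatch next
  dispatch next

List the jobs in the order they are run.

[53, 72, 60, 65, 55, 63, 66, 56, 71, 57, 59]

insert 53 → {53}
insert 72 → {53, 72}
insert 74 → {53, 72, 74}
dispatch next → 53; now {72, 74}
dispatch next → 72; now {74}
insert 60 → {60, 74}
dispatch next → 60; now {74}
insert 65 → {65, 74}
insert 66 → {65, 66, 74}
insert 71 → {65, 66, 71, 74}
insert 81 → {65, 66, 71, 74, 81}
dispatch next → 65; now {66, 71, 74, 81}
insert 55 → {55, 66, 71, 74, 81}
insert 63 → {55, 63, 66, 71, 74, 81}
dispatch next → 55; now {63, 66, 71, 74, 81}
insert 79 → {63, 66, 71, 74, 79, 81}
dispatch next → 63; now {66, 71, 74, 79, 81}
dispatch next → 66; now {71, 74, 79, 81}
insert 56 → {56, 71, 74, 79, 81}
dispatch next → 56; now {71, 74, 79, 81}
dispatch next → 71; now {74, 79, 81}
insert 59 → {59, 74, 79, 81}
insert 77 → {59, 74, 77, 79, 81}
insert 57 → {57, 59, 74, 77, 79, 81}
insert 67 → {57, 59, 67, 74, 77, 79, 81}
dispatch next → 57; now {59, 67, 74, 77, 79, 81}
dispatch next → 59; now {67, 74, 77, 79, 81}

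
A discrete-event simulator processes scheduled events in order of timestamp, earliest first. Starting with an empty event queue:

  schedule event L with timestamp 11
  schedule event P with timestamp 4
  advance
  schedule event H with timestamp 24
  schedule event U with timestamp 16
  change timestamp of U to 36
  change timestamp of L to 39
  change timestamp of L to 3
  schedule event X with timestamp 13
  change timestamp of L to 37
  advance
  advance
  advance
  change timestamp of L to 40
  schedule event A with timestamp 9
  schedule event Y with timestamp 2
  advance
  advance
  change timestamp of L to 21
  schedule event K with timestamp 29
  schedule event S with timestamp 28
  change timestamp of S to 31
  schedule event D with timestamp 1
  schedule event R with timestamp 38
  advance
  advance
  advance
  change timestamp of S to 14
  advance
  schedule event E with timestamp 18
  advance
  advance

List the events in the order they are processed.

add L (timestamp 11) → {L:11}
add P (timestamp 4) → {P:4, L:11}
advance → P; now {L:11}
add H (timestamp 24) → {L:11, H:24}
add U (timestamp 16) → {L:11, U:16, H:24}
update U to timestamp 36 → {L:11, H:24, U:36}
update L to timestamp 39 → {H:24, U:36, L:39}
update L to timestamp 3 → {L:3, H:24, U:36}
add X (timestamp 13) → {L:3, X:13, H:24, U:36}
update L to timestamp 37 → {X:13, H:24, U:36, L:37}
advance → X; now {H:24, U:36, L:37}
advance → H; now {U:36, L:37}
advance → U; now {L:37}
update L to timestamp 40 → {L:40}
add A (timestamp 9) → {A:9, L:40}
add Y (timestamp 2) → {Y:2, A:9, L:40}
advance → Y; now {A:9, L:40}
advance → A; now {L:40}
update L to timestamp 21 → {L:21}
add K (timestamp 29) → {L:21, K:29}
add S (timestamp 28) → {L:21, S:28, K:29}
update S to timestamp 31 → {L:21, K:29, S:31}
add D (timestamp 1) → {D:1, L:21, K:29, S:31}
add R (timestamp 38) → {D:1, L:21, K:29, S:31, R:38}
advance → D; now {L:21, K:29, S:31, R:38}
advance → L; now {K:29, S:31, R:38}
advance → K; now {S:31, R:38}
update S to timestamp 14 → {S:14, R:38}
advance → S; now {R:38}
add E (timestamp 18) → {E:18, R:38}
advance → E; now {R:38}
advance → R; now {}

[P, X, H, U, Y, A, D, L, K, S, E, R]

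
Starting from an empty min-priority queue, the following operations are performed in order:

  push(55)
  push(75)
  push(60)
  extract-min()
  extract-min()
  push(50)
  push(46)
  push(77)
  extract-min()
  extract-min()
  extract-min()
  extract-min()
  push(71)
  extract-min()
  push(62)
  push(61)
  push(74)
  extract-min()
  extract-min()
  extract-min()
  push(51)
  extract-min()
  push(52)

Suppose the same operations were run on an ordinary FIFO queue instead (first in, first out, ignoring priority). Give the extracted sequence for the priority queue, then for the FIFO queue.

priority queue: 55, 60, 46, 50, 75, 77, 71, 61, 62, 74, 51; FIFO queue: 55 → 75 → 60 → 50 → 46 → 77 → 71 → 62 → 61 → 74 → 51

insert 55 → {55}
insert 75 → {55, 75}
insert 60 → {55, 60, 75}
extract-min → 55; now {60, 75}
extract-min → 60; now {75}
insert 50 → {50, 75}
insert 46 → {46, 50, 75}
insert 77 → {46, 50, 75, 77}
extract-min → 46; now {50, 75, 77}
extract-min → 50; now {75, 77}
extract-min → 75; now {77}
extract-min → 77; now {}
insert 71 → {71}
extract-min → 71; now {}
insert 62 → {62}
insert 61 → {61, 62}
insert 74 → {61, 62, 74}
extract-min → 61; now {62, 74}
extract-min → 62; now {74}
extract-min → 74; now {}
insert 51 → {51}
extract-min → 51; now {}
insert 52 → {52}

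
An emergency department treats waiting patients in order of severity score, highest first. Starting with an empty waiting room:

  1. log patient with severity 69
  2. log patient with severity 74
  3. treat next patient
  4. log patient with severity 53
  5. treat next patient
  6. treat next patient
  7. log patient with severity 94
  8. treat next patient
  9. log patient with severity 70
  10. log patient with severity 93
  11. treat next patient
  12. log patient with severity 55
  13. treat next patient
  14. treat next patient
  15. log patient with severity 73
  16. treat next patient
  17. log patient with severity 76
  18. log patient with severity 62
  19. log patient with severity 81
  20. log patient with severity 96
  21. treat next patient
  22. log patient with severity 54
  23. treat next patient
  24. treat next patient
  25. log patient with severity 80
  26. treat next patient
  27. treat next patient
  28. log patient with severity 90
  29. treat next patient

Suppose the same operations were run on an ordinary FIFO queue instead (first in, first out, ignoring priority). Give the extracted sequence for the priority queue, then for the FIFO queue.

priority queue: [74, 69, 53, 94, 93, 70, 55, 73, 96, 81, 76, 80, 62, 90]; FIFO queue: 69, 74, 53, 94, 70, 93, 55, 73, 76, 62, 81, 96, 54, 80

insert 69 → {69}
insert 74 → {74, 69}
treat next patient → 74; now {69}
insert 53 → {69, 53}
treat next patient → 69; now {53}
treat next patient → 53; now {}
insert 94 → {94}
treat next patient → 94; now {}
insert 70 → {70}
insert 93 → {93, 70}
treat next patient → 93; now {70}
insert 55 → {70, 55}
treat next patient → 70; now {55}
treat next patient → 55; now {}
insert 73 → {73}
treat next patient → 73; now {}
insert 76 → {76}
insert 62 → {76, 62}
insert 81 → {81, 76, 62}
insert 96 → {96, 81, 76, 62}
treat next patient → 96; now {81, 76, 62}
insert 54 → {81, 76, 62, 54}
treat next patient → 81; now {76, 62, 54}
treat next patient → 76; now {62, 54}
insert 80 → {80, 62, 54}
treat next patient → 80; now {62, 54}
treat next patient → 62; now {54}
insert 90 → {90, 54}
treat next patient → 90; now {54}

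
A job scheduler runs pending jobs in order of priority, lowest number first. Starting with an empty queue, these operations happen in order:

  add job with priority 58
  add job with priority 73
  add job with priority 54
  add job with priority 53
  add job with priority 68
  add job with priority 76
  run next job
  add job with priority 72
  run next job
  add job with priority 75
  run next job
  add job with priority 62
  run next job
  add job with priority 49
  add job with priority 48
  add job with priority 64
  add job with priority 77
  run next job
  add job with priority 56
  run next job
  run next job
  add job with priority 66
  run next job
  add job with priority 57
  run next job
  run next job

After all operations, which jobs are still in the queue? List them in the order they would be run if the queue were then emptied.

insert 58 → {58}
insert 73 → {58, 73}
insert 54 → {54, 58, 73}
insert 53 → {53, 54, 58, 73}
insert 68 → {53, 54, 58, 68, 73}
insert 76 → {53, 54, 58, 68, 73, 76}
run next job → 53; now {54, 58, 68, 73, 76}
insert 72 → {54, 58, 68, 72, 73, 76}
run next job → 54; now {58, 68, 72, 73, 76}
insert 75 → {58, 68, 72, 73, 75, 76}
run next job → 58; now {68, 72, 73, 75, 76}
insert 62 → {62, 68, 72, 73, 75, 76}
run next job → 62; now {68, 72, 73, 75, 76}
insert 49 → {49, 68, 72, 73, 75, 76}
insert 48 → {48, 49, 68, 72, 73, 75, 76}
insert 64 → {48, 49, 64, 68, 72, 73, 75, 76}
insert 77 → {48, 49, 64, 68, 72, 73, 75, 76, 77}
run next job → 48; now {49, 64, 68, 72, 73, 75, 76, 77}
insert 56 → {49, 56, 64, 68, 72, 73, 75, 76, 77}
run next job → 49; now {56, 64, 68, 72, 73, 75, 76, 77}
run next job → 56; now {64, 68, 72, 73, 75, 76, 77}
insert 66 → {64, 66, 68, 72, 73, 75, 76, 77}
run next job → 64; now {66, 68, 72, 73, 75, 76, 77}
insert 57 → {57, 66, 68, 72, 73, 75, 76, 77}
run next job → 57; now {66, 68, 72, 73, 75, 76, 77}
run next job → 66; now {68, 72, 73, 75, 76, 77}

[68, 72, 73, 75, 76, 77]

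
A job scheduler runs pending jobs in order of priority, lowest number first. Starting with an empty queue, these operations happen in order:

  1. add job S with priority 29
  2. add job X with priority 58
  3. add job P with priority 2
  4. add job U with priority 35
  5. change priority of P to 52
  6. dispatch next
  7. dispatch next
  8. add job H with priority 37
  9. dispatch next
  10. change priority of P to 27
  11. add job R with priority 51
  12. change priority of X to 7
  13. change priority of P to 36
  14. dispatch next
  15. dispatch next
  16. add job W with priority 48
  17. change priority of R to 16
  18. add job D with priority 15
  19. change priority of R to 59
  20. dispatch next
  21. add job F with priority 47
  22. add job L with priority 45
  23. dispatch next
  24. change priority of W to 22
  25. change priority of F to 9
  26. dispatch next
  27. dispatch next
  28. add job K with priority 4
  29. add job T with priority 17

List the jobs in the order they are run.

[S, U, H, X, P, D, L, F, W]

add S (priority 29) → {S:29}
add X (priority 58) → {S:29, X:58}
add P (priority 2) → {P:2, S:29, X:58}
add U (priority 35) → {P:2, S:29, U:35, X:58}
update P to priority 52 → {S:29, U:35, P:52, X:58}
dispatch next → S; now {U:35, P:52, X:58}
dispatch next → U; now {P:52, X:58}
add H (priority 37) → {H:37, P:52, X:58}
dispatch next → H; now {P:52, X:58}
update P to priority 27 → {P:27, X:58}
add R (priority 51) → {P:27, R:51, X:58}
update X to priority 7 → {X:7, P:27, R:51}
update P to priority 36 → {X:7, P:36, R:51}
dispatch next → X; now {P:36, R:51}
dispatch next → P; now {R:51}
add W (priority 48) → {W:48, R:51}
update R to priority 16 → {R:16, W:48}
add D (priority 15) → {D:15, R:16, W:48}
update R to priority 59 → {D:15, W:48, R:59}
dispatch next → D; now {W:48, R:59}
add F (priority 47) → {F:47, W:48, R:59}
add L (priority 45) → {L:45, F:47, W:48, R:59}
dispatch next → L; now {F:47, W:48, R:59}
update W to priority 22 → {W:22, F:47, R:59}
update F to priority 9 → {F:9, W:22, R:59}
dispatch next → F; now {W:22, R:59}
dispatch next → W; now {R:59}
add K (priority 4) → {K:4, R:59}
add T (priority 17) → {K:4, T:17, R:59}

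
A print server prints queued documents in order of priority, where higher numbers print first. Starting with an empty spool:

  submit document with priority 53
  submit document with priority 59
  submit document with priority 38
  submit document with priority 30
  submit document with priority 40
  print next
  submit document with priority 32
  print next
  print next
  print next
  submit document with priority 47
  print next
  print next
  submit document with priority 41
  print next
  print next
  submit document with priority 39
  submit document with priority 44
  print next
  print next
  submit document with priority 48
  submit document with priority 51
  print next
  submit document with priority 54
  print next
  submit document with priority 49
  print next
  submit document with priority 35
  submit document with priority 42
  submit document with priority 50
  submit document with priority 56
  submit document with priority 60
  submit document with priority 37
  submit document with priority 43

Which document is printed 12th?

insert 53 → {53}
insert 59 → {59, 53}
insert 38 → {59, 53, 38}
insert 30 → {59, 53, 38, 30}
insert 40 → {59, 53, 40, 38, 30}
print next → 59; now {53, 40, 38, 30}
insert 32 → {53, 40, 38, 32, 30}
print next → 53; now {40, 38, 32, 30}
print next → 40; now {38, 32, 30}
print next → 38; now {32, 30}
insert 47 → {47, 32, 30}
print next → 47; now {32, 30}
print next → 32; now {30}
insert 41 → {41, 30}
print next → 41; now {30}
print next → 30; now {}
insert 39 → {39}
insert 44 → {44, 39}
print next → 44; now {39}
print next → 39; now {}
insert 48 → {48}
insert 51 → {51, 48}
print next → 51; now {48}
insert 54 → {54, 48}
print next → 54; now {48}
insert 49 → {49, 48}
print next → 49; now {48}
insert 35 → {48, 35}
insert 42 → {48, 42, 35}
insert 50 → {50, 48, 42, 35}
insert 56 → {56, 50, 48, 42, 35}
insert 60 → {60, 56, 50, 48, 42, 35}
insert 37 → {60, 56, 50, 48, 42, 37, 35}
insert 43 → {60, 56, 50, 48, 43, 42, 37, 35}

54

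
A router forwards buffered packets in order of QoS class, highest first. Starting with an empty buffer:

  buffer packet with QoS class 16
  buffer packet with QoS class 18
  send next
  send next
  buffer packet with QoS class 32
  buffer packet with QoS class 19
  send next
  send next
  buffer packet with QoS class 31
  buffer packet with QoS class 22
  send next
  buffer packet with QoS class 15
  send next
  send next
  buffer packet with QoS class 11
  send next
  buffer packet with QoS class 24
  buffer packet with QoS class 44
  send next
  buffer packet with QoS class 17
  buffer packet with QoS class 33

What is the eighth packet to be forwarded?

11

insert 16 → {16}
insert 18 → {18, 16}
send next → 18; now {16}
send next → 16; now {}
insert 32 → {32}
insert 19 → {32, 19}
send next → 32; now {19}
send next → 19; now {}
insert 31 → {31}
insert 22 → {31, 22}
send next → 31; now {22}
insert 15 → {22, 15}
send next → 22; now {15}
send next → 15; now {}
insert 11 → {11}
send next → 11; now {}
insert 24 → {24}
insert 44 → {44, 24}
send next → 44; now {24}
insert 17 → {24, 17}
insert 33 → {33, 24, 17}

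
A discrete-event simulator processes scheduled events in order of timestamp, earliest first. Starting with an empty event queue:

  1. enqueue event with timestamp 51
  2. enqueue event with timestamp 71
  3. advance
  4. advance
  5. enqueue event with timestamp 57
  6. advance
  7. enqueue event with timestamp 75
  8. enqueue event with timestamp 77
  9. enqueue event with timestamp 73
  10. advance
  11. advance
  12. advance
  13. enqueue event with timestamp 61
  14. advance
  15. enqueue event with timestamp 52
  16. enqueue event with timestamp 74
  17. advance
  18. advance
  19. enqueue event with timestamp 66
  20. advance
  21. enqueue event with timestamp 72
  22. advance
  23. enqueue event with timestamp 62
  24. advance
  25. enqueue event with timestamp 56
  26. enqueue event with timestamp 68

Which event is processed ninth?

74

insert 51 → {51}
insert 71 → {51, 71}
advance → 51; now {71}
advance → 71; now {}
insert 57 → {57}
advance → 57; now {}
insert 75 → {75}
insert 77 → {75, 77}
insert 73 → {73, 75, 77}
advance → 73; now {75, 77}
advance → 75; now {77}
advance → 77; now {}
insert 61 → {61}
advance → 61; now {}
insert 52 → {52}
insert 74 → {52, 74}
advance → 52; now {74}
advance → 74; now {}
insert 66 → {66}
advance → 66; now {}
insert 72 → {72}
advance → 72; now {}
insert 62 → {62}
advance → 62; now {}
insert 56 → {56}
insert 68 → {56, 68}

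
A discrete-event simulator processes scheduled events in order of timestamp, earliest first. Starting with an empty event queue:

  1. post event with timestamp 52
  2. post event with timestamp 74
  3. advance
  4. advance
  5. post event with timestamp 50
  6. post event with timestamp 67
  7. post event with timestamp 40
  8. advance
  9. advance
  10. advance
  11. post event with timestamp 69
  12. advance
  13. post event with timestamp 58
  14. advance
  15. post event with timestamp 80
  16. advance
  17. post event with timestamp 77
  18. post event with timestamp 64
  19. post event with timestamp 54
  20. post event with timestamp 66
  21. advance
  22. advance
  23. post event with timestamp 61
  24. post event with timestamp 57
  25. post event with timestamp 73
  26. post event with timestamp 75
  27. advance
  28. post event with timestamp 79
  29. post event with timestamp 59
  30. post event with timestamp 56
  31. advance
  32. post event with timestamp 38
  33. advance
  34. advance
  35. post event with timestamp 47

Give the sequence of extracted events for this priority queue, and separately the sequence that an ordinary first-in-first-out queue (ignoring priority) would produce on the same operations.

insert 52 → {52}
insert 74 → {52, 74}
advance → 52; now {74}
advance → 74; now {}
insert 50 → {50}
insert 67 → {50, 67}
insert 40 → {40, 50, 67}
advance → 40; now {50, 67}
advance → 50; now {67}
advance → 67; now {}
insert 69 → {69}
advance → 69; now {}
insert 58 → {58}
advance → 58; now {}
insert 80 → {80}
advance → 80; now {}
insert 77 → {77}
insert 64 → {64, 77}
insert 54 → {54, 64, 77}
insert 66 → {54, 64, 66, 77}
advance → 54; now {64, 66, 77}
advance → 64; now {66, 77}
insert 61 → {61, 66, 77}
insert 57 → {57, 61, 66, 77}
insert 73 → {57, 61, 66, 73, 77}
insert 75 → {57, 61, 66, 73, 75, 77}
advance → 57; now {61, 66, 73, 75, 77}
insert 79 → {61, 66, 73, 75, 77, 79}
insert 59 → {59, 61, 66, 73, 75, 77, 79}
insert 56 → {56, 59, 61, 66, 73, 75, 77, 79}
advance → 56; now {59, 61, 66, 73, 75, 77, 79}
insert 38 → {38, 59, 61, 66, 73, 75, 77, 79}
advance → 38; now {59, 61, 66, 73, 75, 77, 79}
advance → 59; now {61, 66, 73, 75, 77, 79}
insert 47 → {47, 61, 66, 73, 75, 77, 79}

priority queue: 52 → 74 → 40 → 50 → 67 → 69 → 58 → 80 → 54 → 64 → 57 → 56 → 38 → 59; FIFO queue: [52, 74, 50, 67, 40, 69, 58, 80, 77, 64, 54, 66, 61, 57]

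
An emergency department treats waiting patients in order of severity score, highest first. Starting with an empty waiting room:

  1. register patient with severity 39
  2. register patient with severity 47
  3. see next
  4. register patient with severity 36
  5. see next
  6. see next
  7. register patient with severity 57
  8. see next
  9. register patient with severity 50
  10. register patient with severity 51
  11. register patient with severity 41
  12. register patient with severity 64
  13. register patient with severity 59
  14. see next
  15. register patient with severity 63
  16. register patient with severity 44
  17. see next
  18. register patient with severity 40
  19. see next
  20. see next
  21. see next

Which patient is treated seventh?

59

insert 39 → {39}
insert 47 → {47, 39}
see next → 47; now {39}
insert 36 → {39, 36}
see next → 39; now {36}
see next → 36; now {}
insert 57 → {57}
see next → 57; now {}
insert 50 → {50}
insert 51 → {51, 50}
insert 41 → {51, 50, 41}
insert 64 → {64, 51, 50, 41}
insert 59 → {64, 59, 51, 50, 41}
see next → 64; now {59, 51, 50, 41}
insert 63 → {63, 59, 51, 50, 41}
insert 44 → {63, 59, 51, 50, 44, 41}
see next → 63; now {59, 51, 50, 44, 41}
insert 40 → {59, 51, 50, 44, 41, 40}
see next → 59; now {51, 50, 44, 41, 40}
see next → 51; now {50, 44, 41, 40}
see next → 50; now {44, 41, 40}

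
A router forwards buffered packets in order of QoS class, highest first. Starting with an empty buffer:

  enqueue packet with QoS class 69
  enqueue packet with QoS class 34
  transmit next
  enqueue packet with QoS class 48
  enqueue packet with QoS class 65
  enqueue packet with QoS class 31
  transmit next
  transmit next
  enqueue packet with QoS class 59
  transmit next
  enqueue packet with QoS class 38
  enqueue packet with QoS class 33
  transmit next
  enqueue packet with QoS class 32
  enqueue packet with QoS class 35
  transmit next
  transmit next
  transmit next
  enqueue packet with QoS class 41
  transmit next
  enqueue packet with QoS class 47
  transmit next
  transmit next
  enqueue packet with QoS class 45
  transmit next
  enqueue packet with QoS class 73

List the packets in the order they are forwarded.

insert 69 → {69}
insert 34 → {69, 34}
transmit next → 69; now {34}
insert 48 → {48, 34}
insert 65 → {65, 48, 34}
insert 31 → {65, 48, 34, 31}
transmit next → 65; now {48, 34, 31}
transmit next → 48; now {34, 31}
insert 59 → {59, 34, 31}
transmit next → 59; now {34, 31}
insert 38 → {38, 34, 31}
insert 33 → {38, 34, 33, 31}
transmit next → 38; now {34, 33, 31}
insert 32 → {34, 33, 32, 31}
insert 35 → {35, 34, 33, 32, 31}
transmit next → 35; now {34, 33, 32, 31}
transmit next → 34; now {33, 32, 31}
transmit next → 33; now {32, 31}
insert 41 → {41, 32, 31}
transmit next → 41; now {32, 31}
insert 47 → {47, 32, 31}
transmit next → 47; now {32, 31}
transmit next → 32; now {31}
insert 45 → {45, 31}
transmit next → 45; now {31}
insert 73 → {73, 31}

69, 65, 48, 59, 38, 35, 34, 33, 41, 47, 32, 45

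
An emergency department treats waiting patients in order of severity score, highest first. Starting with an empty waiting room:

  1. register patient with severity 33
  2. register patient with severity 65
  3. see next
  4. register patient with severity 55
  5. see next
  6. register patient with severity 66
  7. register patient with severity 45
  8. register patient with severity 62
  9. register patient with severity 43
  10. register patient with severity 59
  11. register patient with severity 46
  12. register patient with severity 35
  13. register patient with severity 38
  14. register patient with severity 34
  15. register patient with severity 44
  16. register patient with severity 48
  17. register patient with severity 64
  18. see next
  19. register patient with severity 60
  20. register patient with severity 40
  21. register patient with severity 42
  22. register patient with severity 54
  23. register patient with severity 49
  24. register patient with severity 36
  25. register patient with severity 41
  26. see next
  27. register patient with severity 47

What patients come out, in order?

insert 33 → {33}
insert 65 → {65, 33}
see next → 65; now {33}
insert 55 → {55, 33}
see next → 55; now {33}
insert 66 → {66, 33}
insert 45 → {66, 45, 33}
insert 62 → {66, 62, 45, 33}
insert 43 → {66, 62, 45, 43, 33}
insert 59 → {66, 62, 59, 45, 43, 33}
insert 46 → {66, 62, 59, 46, 45, 43, 33}
insert 35 → {66, 62, 59, 46, 45, 43, 35, 33}
insert 38 → {66, 62, 59, 46, 45, 43, 38, 35, 33}
insert 34 → {66, 62, 59, 46, 45, 43, 38, 35, 34, 33}
insert 44 → {66, 62, 59, 46, 45, 44, 43, 38, 35, 34, 33}
insert 48 → {66, 62, 59, 48, 46, 45, 44, 43, 38, 35, 34, 33}
insert 64 → {66, 64, 62, 59, 48, 46, 45, 44, 43, 38, 35, 34, 33}
see next → 66; now {64, 62, 59, 48, 46, 45, 44, 43, 38, 35, 34, 33}
insert 60 → {64, 62, 60, 59, 48, 46, 45, 44, 43, 38, 35, 34, 33}
insert 40 → {64, 62, 60, 59, 48, 46, 45, 44, 43, 40, 38, 35, 34, 33}
insert 42 → {64, 62, 60, 59, 48, 46, 45, 44, 43, 42, 40, 38, 35, 34, 33}
insert 54 → {64, 62, 60, 59, 54, 48, 46, 45, 44, 43, 42, 40, 38, 35, 34, 33}
insert 49 → {64, 62, 60, 59, 54, 49, 48, 46, 45, 44, 43, 42, 40, 38, 35, 34, 33}
insert 36 → {64, 62, 60, 59, 54, 49, 48, 46, 45, 44, 43, 42, 40, 38, 36, 35, 34, 33}
insert 41 → {64, 62, 60, 59, 54, 49, 48, 46, 45, 44, 43, 42, 41, 40, 38, 36, 35, 34, 33}
see next → 64; now {62, 60, 59, 54, 49, 48, 46, 45, 44, 43, 42, 41, 40, 38, 36, 35, 34, 33}
insert 47 → {62, 60, 59, 54, 49, 48, 47, 46, 45, 44, 43, 42, 41, 40, 38, 36, 35, 34, 33}

[65, 55, 66, 64]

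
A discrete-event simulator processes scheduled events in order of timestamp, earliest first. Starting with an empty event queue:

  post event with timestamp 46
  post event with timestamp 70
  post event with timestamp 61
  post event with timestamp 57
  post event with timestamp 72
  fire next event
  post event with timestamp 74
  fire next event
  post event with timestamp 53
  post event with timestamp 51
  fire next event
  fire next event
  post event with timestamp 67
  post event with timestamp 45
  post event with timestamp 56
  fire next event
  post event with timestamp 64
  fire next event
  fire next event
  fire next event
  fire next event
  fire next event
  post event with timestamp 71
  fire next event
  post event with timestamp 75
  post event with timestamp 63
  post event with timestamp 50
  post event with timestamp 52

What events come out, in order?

46, 57, 51, 53, 45, 56, 61, 64, 67, 70, 71

insert 46 → {46}
insert 70 → {46, 70}
insert 61 → {46, 61, 70}
insert 57 → {46, 57, 61, 70}
insert 72 → {46, 57, 61, 70, 72}
fire next event → 46; now {57, 61, 70, 72}
insert 74 → {57, 61, 70, 72, 74}
fire next event → 57; now {61, 70, 72, 74}
insert 53 → {53, 61, 70, 72, 74}
insert 51 → {51, 53, 61, 70, 72, 74}
fire next event → 51; now {53, 61, 70, 72, 74}
fire next event → 53; now {61, 70, 72, 74}
insert 67 → {61, 67, 70, 72, 74}
insert 45 → {45, 61, 67, 70, 72, 74}
insert 56 → {45, 56, 61, 67, 70, 72, 74}
fire next event → 45; now {56, 61, 67, 70, 72, 74}
insert 64 → {56, 61, 64, 67, 70, 72, 74}
fire next event → 56; now {61, 64, 67, 70, 72, 74}
fire next event → 61; now {64, 67, 70, 72, 74}
fire next event → 64; now {67, 70, 72, 74}
fire next event → 67; now {70, 72, 74}
fire next event → 70; now {72, 74}
insert 71 → {71, 72, 74}
fire next event → 71; now {72, 74}
insert 75 → {72, 74, 75}
insert 63 → {63, 72, 74, 75}
insert 50 → {50, 63, 72, 74, 75}
insert 52 → {50, 52, 63, 72, 74, 75}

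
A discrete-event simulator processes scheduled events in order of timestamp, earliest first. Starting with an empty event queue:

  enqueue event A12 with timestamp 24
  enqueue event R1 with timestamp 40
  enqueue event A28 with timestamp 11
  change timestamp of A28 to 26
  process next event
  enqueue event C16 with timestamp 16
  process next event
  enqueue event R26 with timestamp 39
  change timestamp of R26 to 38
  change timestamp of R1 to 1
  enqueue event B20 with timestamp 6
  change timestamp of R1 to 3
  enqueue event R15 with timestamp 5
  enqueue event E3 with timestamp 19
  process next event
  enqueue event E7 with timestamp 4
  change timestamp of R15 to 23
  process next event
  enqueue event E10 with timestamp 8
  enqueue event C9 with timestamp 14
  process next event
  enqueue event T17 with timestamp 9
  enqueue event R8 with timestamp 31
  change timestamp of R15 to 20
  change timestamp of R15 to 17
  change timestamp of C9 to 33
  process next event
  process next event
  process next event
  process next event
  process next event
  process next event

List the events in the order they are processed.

add A12 (timestamp 24) → {A12:24}
add R1 (timestamp 40) → {A12:24, R1:40}
add A28 (timestamp 11) → {A28:11, A12:24, R1:40}
update A28 to timestamp 26 → {A12:24, A28:26, R1:40}
process next event → A12; now {A28:26, R1:40}
add C16 (timestamp 16) → {C16:16, A28:26, R1:40}
process next event → C16; now {A28:26, R1:40}
add R26 (timestamp 39) → {A28:26, R26:39, R1:40}
update R26 to timestamp 38 → {A28:26, R26:38, R1:40}
update R1 to timestamp 1 → {R1:1, A28:26, R26:38}
add B20 (timestamp 6) → {R1:1, B20:6, A28:26, R26:38}
update R1 to timestamp 3 → {R1:3, B20:6, A28:26, R26:38}
add R15 (timestamp 5) → {R1:3, R15:5, B20:6, A28:26, R26:38}
add E3 (timestamp 19) → {R1:3, R15:5, B20:6, E3:19, A28:26, R26:38}
process next event → R1; now {R15:5, B20:6, E3:19, A28:26, R26:38}
add E7 (timestamp 4) → {E7:4, R15:5, B20:6, E3:19, A28:26, R26:38}
update R15 to timestamp 23 → {E7:4, B20:6, E3:19, R15:23, A28:26, R26:38}
process next event → E7; now {B20:6, E3:19, R15:23, A28:26, R26:38}
add E10 (timestamp 8) → {B20:6, E10:8, E3:19, R15:23, A28:26, R26:38}
add C9 (timestamp 14) → {B20:6, E10:8, C9:14, E3:19, R15:23, A28:26, R26:38}
process next event → B20; now {E10:8, C9:14, E3:19, R15:23, A28:26, R26:38}
add T17 (timestamp 9) → {E10:8, T17:9, C9:14, E3:19, R15:23, A28:26, R26:38}
add R8 (timestamp 31) → {E10:8, T17:9, C9:14, E3:19, R15:23, A28:26, R8:31, R26:38}
update R15 to timestamp 20 → {E10:8, T17:9, C9:14, E3:19, R15:20, A28:26, R8:31, R26:38}
update R15 to timestamp 17 → {E10:8, T17:9, C9:14, R15:17, E3:19, A28:26, R8:31, R26:38}
update C9 to timestamp 33 → {E10:8, T17:9, R15:17, E3:19, A28:26, R8:31, C9:33, R26:38}
process next event → E10; now {T17:9, R15:17, E3:19, A28:26, R8:31, C9:33, R26:38}
process next event → T17; now {R15:17, E3:19, A28:26, R8:31, C9:33, R26:38}
process next event → R15; now {E3:19, A28:26, R8:31, C9:33, R26:38}
process next event → E3; now {A28:26, R8:31, C9:33, R26:38}
process next event → A28; now {R8:31, C9:33, R26:38}
process next event → R8; now {C9:33, R26:38}

A12, C16, R1, E7, B20, E10, T17, R15, E3, A28, R8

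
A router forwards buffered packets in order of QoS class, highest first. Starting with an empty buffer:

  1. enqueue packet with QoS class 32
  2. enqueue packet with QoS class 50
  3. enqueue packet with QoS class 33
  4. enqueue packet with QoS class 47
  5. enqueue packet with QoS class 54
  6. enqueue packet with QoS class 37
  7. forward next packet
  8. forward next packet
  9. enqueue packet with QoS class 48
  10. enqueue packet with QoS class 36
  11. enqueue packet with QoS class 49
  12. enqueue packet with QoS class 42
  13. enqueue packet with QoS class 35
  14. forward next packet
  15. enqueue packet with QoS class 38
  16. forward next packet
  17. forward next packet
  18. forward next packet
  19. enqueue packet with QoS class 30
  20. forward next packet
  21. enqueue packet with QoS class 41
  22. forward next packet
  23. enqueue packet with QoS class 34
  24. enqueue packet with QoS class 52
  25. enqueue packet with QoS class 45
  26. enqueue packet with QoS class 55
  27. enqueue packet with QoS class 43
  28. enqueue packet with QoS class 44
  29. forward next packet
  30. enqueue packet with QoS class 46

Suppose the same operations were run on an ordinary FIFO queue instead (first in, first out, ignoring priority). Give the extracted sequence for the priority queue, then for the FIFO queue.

insert 32 → {32}
insert 50 → {50, 32}
insert 33 → {50, 33, 32}
insert 47 → {50, 47, 33, 32}
insert 54 → {54, 50, 47, 33, 32}
insert 37 → {54, 50, 47, 37, 33, 32}
forward next packet → 54; now {50, 47, 37, 33, 32}
forward next packet → 50; now {47, 37, 33, 32}
insert 48 → {48, 47, 37, 33, 32}
insert 36 → {48, 47, 37, 36, 33, 32}
insert 49 → {49, 48, 47, 37, 36, 33, 32}
insert 42 → {49, 48, 47, 42, 37, 36, 33, 32}
insert 35 → {49, 48, 47, 42, 37, 36, 35, 33, 32}
forward next packet → 49; now {48, 47, 42, 37, 36, 35, 33, 32}
insert 38 → {48, 47, 42, 38, 37, 36, 35, 33, 32}
forward next packet → 48; now {47, 42, 38, 37, 36, 35, 33, 32}
forward next packet → 47; now {42, 38, 37, 36, 35, 33, 32}
forward next packet → 42; now {38, 37, 36, 35, 33, 32}
insert 30 → {38, 37, 36, 35, 33, 32, 30}
forward next packet → 38; now {37, 36, 35, 33, 32, 30}
insert 41 → {41, 37, 36, 35, 33, 32, 30}
forward next packet → 41; now {37, 36, 35, 33, 32, 30}
insert 34 → {37, 36, 35, 34, 33, 32, 30}
insert 52 → {52, 37, 36, 35, 34, 33, 32, 30}
insert 45 → {52, 45, 37, 36, 35, 34, 33, 32, 30}
insert 55 → {55, 52, 45, 37, 36, 35, 34, 33, 32, 30}
insert 43 → {55, 52, 45, 43, 37, 36, 35, 34, 33, 32, 30}
insert 44 → {55, 52, 45, 44, 43, 37, 36, 35, 34, 33, 32, 30}
forward next packet → 55; now {52, 45, 44, 43, 37, 36, 35, 34, 33, 32, 30}
insert 46 → {52, 46, 45, 44, 43, 37, 36, 35, 34, 33, 32, 30}

priority queue: [54, 50, 49, 48, 47, 42, 38, 41, 55]; FIFO queue: 32 → 50 → 33 → 47 → 54 → 37 → 48 → 36 → 49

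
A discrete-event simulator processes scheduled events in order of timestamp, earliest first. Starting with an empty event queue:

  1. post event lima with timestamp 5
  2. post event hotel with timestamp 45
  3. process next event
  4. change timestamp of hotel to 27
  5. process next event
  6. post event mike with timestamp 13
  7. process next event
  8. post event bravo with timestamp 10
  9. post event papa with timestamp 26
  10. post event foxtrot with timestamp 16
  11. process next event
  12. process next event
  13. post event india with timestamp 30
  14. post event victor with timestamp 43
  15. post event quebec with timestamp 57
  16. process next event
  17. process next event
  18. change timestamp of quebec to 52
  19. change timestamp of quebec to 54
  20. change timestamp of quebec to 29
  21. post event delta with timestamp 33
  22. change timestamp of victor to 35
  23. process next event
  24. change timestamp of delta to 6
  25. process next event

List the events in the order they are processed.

add lima (timestamp 5) → {lima:5}
add hotel (timestamp 45) → {lima:5, hotel:45}
process next event → lima; now {hotel:45}
update hotel to timestamp 27 → {hotel:27}
process next event → hotel; now {}
add mike (timestamp 13) → {mike:13}
process next event → mike; now {}
add bravo (timestamp 10) → {bravo:10}
add papa (timestamp 26) → {bravo:10, papa:26}
add foxtrot (timestamp 16) → {bravo:10, foxtrot:16, papa:26}
process next event → bravo; now {foxtrot:16, papa:26}
process next event → foxtrot; now {papa:26}
add india (timestamp 30) → {papa:26, india:30}
add victor (timestamp 43) → {papa:26, india:30, victor:43}
add quebec (timestamp 57) → {papa:26, india:30, victor:43, quebec:57}
process next event → papa; now {india:30, victor:43, quebec:57}
process next event → india; now {victor:43, quebec:57}
update quebec to timestamp 52 → {victor:43, quebec:52}
update quebec to timestamp 54 → {victor:43, quebec:54}
update quebec to timestamp 29 → {quebec:29, victor:43}
add delta (timestamp 33) → {quebec:29, delta:33, victor:43}
update victor to timestamp 35 → {quebec:29, delta:33, victor:35}
process next event → quebec; now {delta:33, victor:35}
update delta to timestamp 6 → {delta:6, victor:35}
process next event → delta; now {victor:35}

lima → hotel → mike → bravo → foxtrot → papa → india → quebec → delta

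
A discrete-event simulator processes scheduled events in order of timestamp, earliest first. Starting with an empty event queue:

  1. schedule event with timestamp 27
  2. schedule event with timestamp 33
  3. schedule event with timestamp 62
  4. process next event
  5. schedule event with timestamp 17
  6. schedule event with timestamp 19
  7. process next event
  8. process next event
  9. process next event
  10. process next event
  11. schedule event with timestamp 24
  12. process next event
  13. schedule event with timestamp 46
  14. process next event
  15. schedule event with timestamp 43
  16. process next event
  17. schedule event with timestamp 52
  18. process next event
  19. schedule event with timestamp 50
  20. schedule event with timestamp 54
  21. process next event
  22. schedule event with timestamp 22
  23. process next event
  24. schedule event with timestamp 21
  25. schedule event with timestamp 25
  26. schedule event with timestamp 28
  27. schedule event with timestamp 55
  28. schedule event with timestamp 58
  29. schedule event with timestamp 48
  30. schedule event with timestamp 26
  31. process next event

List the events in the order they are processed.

insert 27 → {27}
insert 33 → {27, 33}
insert 62 → {27, 33, 62}
process next event → 27; now {33, 62}
insert 17 → {17, 33, 62}
insert 19 → {17, 19, 33, 62}
process next event → 17; now {19, 33, 62}
process next event → 19; now {33, 62}
process next event → 33; now {62}
process next event → 62; now {}
insert 24 → {24}
process next event → 24; now {}
insert 46 → {46}
process next event → 46; now {}
insert 43 → {43}
process next event → 43; now {}
insert 52 → {52}
process next event → 52; now {}
insert 50 → {50}
insert 54 → {50, 54}
process next event → 50; now {54}
insert 22 → {22, 54}
process next event → 22; now {54}
insert 21 → {21, 54}
insert 25 → {21, 25, 54}
insert 28 → {21, 25, 28, 54}
insert 55 → {21, 25, 28, 54, 55}
insert 58 → {21, 25, 28, 54, 55, 58}
insert 48 → {21, 25, 28, 48, 54, 55, 58}
insert 26 → {21, 25, 26, 28, 48, 54, 55, 58}
process next event → 21; now {25, 26, 28, 48, 54, 55, 58}

27, 17, 19, 33, 62, 24, 46, 43, 52, 50, 22, 21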